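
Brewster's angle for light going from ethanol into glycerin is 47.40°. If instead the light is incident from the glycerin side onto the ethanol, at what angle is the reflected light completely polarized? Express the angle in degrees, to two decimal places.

θ_B' ≈ 42.60°

The two Brewster angles are complementary: θ_B' = 90° − θ_B = 90° − 47.40° = 42.60°.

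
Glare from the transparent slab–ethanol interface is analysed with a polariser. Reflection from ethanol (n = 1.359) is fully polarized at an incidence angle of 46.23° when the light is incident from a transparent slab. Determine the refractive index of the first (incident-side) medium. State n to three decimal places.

n ≈ 1.302

Brewster's law: tan θ_B = n₂/n₁ (light incident in a transparent slab, refracted into ethanol).
n₁ = n₂ / tan θ_B = 1.359 / tan 46.23° = 1.302.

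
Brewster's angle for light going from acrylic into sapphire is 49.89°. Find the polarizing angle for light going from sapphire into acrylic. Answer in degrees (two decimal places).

Reversing the direction swaps n₁ and n₂, so tan θ_B' = 1/tan θ_B and θ_B' = 90° − θ_B.
Hence θ_B' = 90° − 49.89° = 40.11°.

θ_B' ≈ 40.11°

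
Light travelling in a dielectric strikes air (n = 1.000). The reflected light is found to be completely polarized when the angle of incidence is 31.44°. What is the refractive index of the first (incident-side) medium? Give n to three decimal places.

n ≈ 1.636

At the Brewster angle, tan θ_B = n₂/n₁ with n₁ on the incident side (a dielectric) and n₂ on the transmitted side (air).
n₁ = n₂ / tan θ_B = 1.000 / tan 31.44° = 1.636.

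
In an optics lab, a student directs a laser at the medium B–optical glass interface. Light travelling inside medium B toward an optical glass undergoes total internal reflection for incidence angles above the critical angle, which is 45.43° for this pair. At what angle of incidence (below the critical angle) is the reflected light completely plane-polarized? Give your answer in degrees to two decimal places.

θ_B ≈ 35.47°

At the critical angle sin θ_c = n₂/n₁, giving n₂/n₁ = sin 45.43° = 0.7124.
Then tan θ_B = n₂/n₁ = 0.7124, so θ_B = arctan 0.7124 = 35.47°.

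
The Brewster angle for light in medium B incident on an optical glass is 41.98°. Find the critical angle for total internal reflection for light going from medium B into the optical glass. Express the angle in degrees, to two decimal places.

θ_c ≈ 64.13°

n₂/n₁ = tan 41.98° = 0.8998; the critical angle satisfies sin θ_c = n₂/n₁.
θ_c = arcsin(0.8998) = 64.13°.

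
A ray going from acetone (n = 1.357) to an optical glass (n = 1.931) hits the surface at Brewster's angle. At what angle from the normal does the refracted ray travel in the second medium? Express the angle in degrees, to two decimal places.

First find Brewster's angle: tan θ_B = 1.931/1.357 = 1.4230, giving θ_B = 54.90°.
At Brewster's angle the reflected and refracted rays are perpendicular, so θ_t = 90° − θ_B = 90° − 54.90° = 35.10°.

θ_t ≈ 35.10°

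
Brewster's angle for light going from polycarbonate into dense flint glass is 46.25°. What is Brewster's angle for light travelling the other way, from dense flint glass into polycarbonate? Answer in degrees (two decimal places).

tan θ_B' = n₁/n₂ = 1/tan θ_B, so θ_B' = 90° − θ_B.
θ_B' = 90° − 46.25° = 43.75°.

θ_B' ≈ 43.75°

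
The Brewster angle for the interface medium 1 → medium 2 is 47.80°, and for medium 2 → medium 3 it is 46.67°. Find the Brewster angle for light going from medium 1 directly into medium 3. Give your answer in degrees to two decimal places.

θ_B ≈ 49.46°

Each Brewster angle gives a ratio: n₂/n₁ = tan 47.80° = 1.1028, n₃/n₂ = tan 46.67° = 1.0601.
n₃/n₁ = 1.1691. Then tan θ_B(1→3) = n₃/n₁, so θ_B(1→3) = arctan(1.1691) = 49.46°.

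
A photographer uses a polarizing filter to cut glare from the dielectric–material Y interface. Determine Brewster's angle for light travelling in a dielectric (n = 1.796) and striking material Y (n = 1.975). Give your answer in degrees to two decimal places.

θ_B ≈ 47.72°

Brewster's condition: tan θ_B = n₂/n₁ = 1.975/1.796 = 1.0997.
So θ_B = arctan 1.0997 = 47.72°.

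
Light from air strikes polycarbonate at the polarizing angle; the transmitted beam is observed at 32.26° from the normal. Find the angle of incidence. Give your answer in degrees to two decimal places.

Brewster's condition makes the reflected and refracted beams perpendicular: θ_B + θ_t = 90°.
θ_B = 90° − 32.26° = 57.74°.

θ_B ≈ 57.74°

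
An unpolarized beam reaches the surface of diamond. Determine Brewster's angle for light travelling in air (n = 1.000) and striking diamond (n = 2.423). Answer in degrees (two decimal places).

θ_B ≈ 67.57°

Here n₂/n₁ = 2.423/1.000 = 2.4230, and Brewster's law gives tan θ_B = n₂/n₁.
θ_B = arctan(2.4230) = 67.57°.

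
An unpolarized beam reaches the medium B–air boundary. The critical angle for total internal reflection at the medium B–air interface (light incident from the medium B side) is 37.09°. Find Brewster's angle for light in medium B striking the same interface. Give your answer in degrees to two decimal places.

θ_B ≈ 31.09°

sin θ_c = n₂/n₁, so n₂/n₁ = sin 37.09° = 0.6031.
Brewster: tan θ_B = n₂/n₁ = 0.6031.
θ_B = arctan(0.6031) = 31.09°.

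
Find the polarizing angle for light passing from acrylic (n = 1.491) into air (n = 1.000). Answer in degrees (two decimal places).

Here n₂/n₁ = 1.000/1.491 = 0.6707, and Brewster's law gives tan θ_B = n₂/n₁. Taking the arctangent, θ_B = 33.85°.

θ_B ≈ 33.85°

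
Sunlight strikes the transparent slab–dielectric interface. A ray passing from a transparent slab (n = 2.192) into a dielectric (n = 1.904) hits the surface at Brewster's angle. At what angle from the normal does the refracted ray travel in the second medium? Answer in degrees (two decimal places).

θ_t ≈ 49.02°

tan θ_B = n₂/n₁ = 1.904/2.192 = 0.8686, so θ_B = 40.98°.
The refracted ray is perpendicular to the reflected ray, so θ_t = 90° − θ_B = 49.02°.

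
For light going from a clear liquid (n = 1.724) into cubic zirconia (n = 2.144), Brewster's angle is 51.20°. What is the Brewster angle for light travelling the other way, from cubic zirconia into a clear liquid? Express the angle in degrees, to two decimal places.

θ_B' ≈ 38.80°

The two Brewster angles are complementary: θ_B' = 90° − θ_B = 90° − 51.20° = 38.80°.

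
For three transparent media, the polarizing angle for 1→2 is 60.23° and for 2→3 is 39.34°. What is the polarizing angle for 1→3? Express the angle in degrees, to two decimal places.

tan θ_B(1→2) = n₂/n₁ = tan 60.23° = 1.7482.
tan θ_B(2→3) = n₃/n₂ = tan 39.34° = 0.8197.
n₃/n₁ = 1.4329. Then tan θ_B(1→3) = n₃/n₁, so θ_B(1→3) = arctan(1.4329) = 55.09°.

θ_B ≈ 55.09°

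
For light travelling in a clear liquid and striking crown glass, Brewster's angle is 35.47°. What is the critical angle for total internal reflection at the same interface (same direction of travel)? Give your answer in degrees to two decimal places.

n₂/n₁ = tan 35.47° = 0.7125; the critical angle satisfies sin θ_c = n₂/n₁.
θ_c = arcsin(0.7125) = 45.44°.

θ_c ≈ 45.44°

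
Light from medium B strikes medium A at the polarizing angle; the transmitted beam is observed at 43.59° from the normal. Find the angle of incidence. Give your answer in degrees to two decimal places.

At Brewster's angle the reflected and refracted rays are perpendicular, so θ_B + θ_t = 90°.
So θ_B = 90° − θ_t = 90° − 43.59° = 46.41°.

θ_B ≈ 46.41°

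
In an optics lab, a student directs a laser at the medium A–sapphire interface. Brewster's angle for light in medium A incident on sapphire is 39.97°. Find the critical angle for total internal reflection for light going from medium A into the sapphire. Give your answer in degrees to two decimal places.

θ_c ≈ 56.95°

tan θ_B = n₂/n₁ = tan 39.97° = 0.8382.
Total internal reflection: sin θ_c = n₂/n₁ = 0.8382.
θ_c = arcsin(0.8382) = 56.95°.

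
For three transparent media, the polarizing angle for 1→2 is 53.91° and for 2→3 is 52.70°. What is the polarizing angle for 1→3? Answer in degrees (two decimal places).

tan θ_B(1→2) = n₂/n₁ = tan 53.91° = 1.3718.
tan θ_B(2→3) = n₃/n₂ = tan 52.70° = 1.3127.
So n₃/n₁ = (n₂/n₁)(n₃/n₂) = 1.3718 × 1.3127 = 1.8008.
θ_B(1→3) = arctan(1.8008) = 60.96°.

θ_B ≈ 60.96°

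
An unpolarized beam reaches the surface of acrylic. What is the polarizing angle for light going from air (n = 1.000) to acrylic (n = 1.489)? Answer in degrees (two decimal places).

At Brewster's angle the reflected and refracted rays are perpendicular, which with Snell's law gives tan θ_B = n₂/n₁.
Brewster's condition: tan θ_B = n₂/n₁ = 1.489/1.000 = 1.4890.
So θ_B = arctan 1.4890 = 56.12°.

θ_B ≈ 56.12°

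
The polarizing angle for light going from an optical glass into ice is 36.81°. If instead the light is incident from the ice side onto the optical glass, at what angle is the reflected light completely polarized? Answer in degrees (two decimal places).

Reversing the direction swaps n₁ and n₂, so tan θ_B' = 1/tan θ_B and θ_B' = 90° − θ_B.
Hence θ_B' = 90° − 36.81° = 53.19°.

θ_B' ≈ 53.19°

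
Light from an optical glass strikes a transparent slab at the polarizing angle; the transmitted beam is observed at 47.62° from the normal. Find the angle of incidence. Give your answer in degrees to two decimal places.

Brewster's condition makes the reflected and refracted beams perpendicular: θ_B + θ_t = 90°.
So θ_B = 90° − θ_t = 90° − 47.62° = 42.38°.

θ_B ≈ 42.38°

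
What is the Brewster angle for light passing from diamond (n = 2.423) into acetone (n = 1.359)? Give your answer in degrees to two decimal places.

θ_B ≈ 29.29°

The reflected p-component vanishes when tan θ_B = n₂/n₁.
Brewster's condition: tan θ_B = n₂/n₁ = 1.359/2.423 = 0.5609. Taking the arctangent, θ_B = 29.29°.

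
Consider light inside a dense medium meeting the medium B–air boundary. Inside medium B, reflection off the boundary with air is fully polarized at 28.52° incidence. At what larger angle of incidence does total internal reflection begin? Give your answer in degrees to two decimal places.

n₂/n₁ = tan 28.52° = 0.5434; the critical angle satisfies sin θ_c = n₂/n₁.
θ_c = arcsin(0.5434) = 32.92°.

θ_c ≈ 32.92°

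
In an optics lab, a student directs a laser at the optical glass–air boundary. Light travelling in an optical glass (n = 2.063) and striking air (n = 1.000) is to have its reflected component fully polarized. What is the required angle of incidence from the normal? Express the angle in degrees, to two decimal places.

Here n₂/n₁ = 1.000/2.063 = 0.4847, and Brewster's law gives tan θ_B = n₂/n₁. Taking the arctangent, θ_B = 25.86°.

θ_B ≈ 25.86°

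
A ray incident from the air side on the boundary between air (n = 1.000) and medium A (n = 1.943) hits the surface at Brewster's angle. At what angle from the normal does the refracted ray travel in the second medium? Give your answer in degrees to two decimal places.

θ_B = arctan(n₂/n₁) = arctan(1.943/1.000) = 62.77°.
At Brewster's angle the reflected and refracted rays are perpendicular, so θ_t = 90° − θ_B = 90° − 62.77° = 27.23°.

θ_t ≈ 27.23°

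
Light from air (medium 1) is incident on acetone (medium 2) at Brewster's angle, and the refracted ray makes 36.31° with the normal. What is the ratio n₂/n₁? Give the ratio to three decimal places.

n₂/n₁ ≈ 1.361

At Brewster incidence θ_B = 90° − θ_t = 90° − 36.31° = 53.69°.
tan θ_B = n₂/n₁, so n₂/n₁ = tan 53.69° = 1.361.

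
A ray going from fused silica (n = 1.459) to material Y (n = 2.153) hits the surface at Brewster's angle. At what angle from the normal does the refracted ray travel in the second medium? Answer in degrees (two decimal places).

θ_t ≈ 34.12°

First find Brewster's angle: tan θ_B = 2.153/1.459 = 1.4757, giving θ_B = 55.88°.
At Brewster's angle the reflected and refracted rays are perpendicular, so θ_t = 90° − θ_B = 90° − 55.88° = 34.12°.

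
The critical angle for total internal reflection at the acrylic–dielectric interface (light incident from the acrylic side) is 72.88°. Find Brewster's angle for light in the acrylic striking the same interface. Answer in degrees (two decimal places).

θ_B ≈ 43.70°

sin θ_c = n₂/n₁, so n₂/n₁ = sin 72.88° = 0.9557.
Brewster: tan θ_B = n₂/n₁ = 0.9557.
θ_B = arctan(0.9557) = 43.70°.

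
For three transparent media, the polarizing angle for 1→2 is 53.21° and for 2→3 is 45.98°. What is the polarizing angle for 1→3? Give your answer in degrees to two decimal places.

Each Brewster angle gives a ratio: n₂/n₁ = tan 53.21° = 1.3372, n₃/n₂ = tan 45.98° = 1.0348.
Multiplying, n₃/n₁ = 1.3372 × 1.0348 = 1.3838, and θ_B(1→3) = arctan 1.3838 = 54.15°.

θ_B ≈ 54.15°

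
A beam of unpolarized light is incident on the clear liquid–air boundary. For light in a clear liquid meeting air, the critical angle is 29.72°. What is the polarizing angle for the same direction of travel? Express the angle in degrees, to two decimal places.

sin θ_c = n₂/n₁, so n₂/n₁ = sin 29.72° = 0.4958.
Brewster: tan θ_B = n₂/n₁ = 0.4958.
θ_B = arctan(0.4958) = 26.37°.

θ_B ≈ 26.37°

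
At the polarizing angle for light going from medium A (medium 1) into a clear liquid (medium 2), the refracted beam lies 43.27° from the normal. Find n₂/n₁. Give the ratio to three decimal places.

At Brewster incidence θ_B = 90° − θ_t = 90° − 43.27° = 46.73°.
tan θ_B = n₂/n₁, so n₂/n₁ = tan 46.73° = 1.062.

n₂/n₁ ≈ 1.062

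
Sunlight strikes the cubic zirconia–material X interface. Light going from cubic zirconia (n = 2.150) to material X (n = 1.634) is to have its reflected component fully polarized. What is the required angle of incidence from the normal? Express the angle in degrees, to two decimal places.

θ_B ≈ 37.23°

tan θ_B = n₂/n₁ = 1.634/2.150 = 0.7600.
So θ_B = arctan 0.7600 = 37.23°.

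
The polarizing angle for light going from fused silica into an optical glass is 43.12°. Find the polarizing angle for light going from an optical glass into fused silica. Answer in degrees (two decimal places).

tan θ_B' = n₁/n₂ = 1/tan θ_B, so θ_B' = 90° − θ_B.
θ_B' = 90° − 43.12° = 46.88°.

θ_B' ≈ 46.88°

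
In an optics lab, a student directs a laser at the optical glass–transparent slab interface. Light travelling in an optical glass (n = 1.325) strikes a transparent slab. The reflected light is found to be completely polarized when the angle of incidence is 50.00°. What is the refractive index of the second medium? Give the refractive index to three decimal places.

At Brewster's angle, tan θ_B = n₂/n₁ with n₁ on the incident side (an optical glass) and n₂ on the transmitted side (a transparent slab).
n₂ = n₁ tan θ_B = 1.325 × tan 50.00° = 1.579.

n ≈ 1.579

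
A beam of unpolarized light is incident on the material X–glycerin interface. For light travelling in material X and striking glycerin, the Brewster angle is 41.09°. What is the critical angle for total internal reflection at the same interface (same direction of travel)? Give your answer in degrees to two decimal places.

θ_c ≈ 60.70°

tan θ_B = n₂/n₁ = tan 41.09° = 0.8720.
Total internal reflection: sin θ_c = n₂/n₁ = 0.8720.
θ_c = arcsin(0.8720) = 60.70°.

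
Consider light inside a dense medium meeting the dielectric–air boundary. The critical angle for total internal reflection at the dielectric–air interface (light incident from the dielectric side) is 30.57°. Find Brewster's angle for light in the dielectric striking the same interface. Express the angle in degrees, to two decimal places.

θ_B ≈ 26.96°

At the critical angle sin θ_c = n₂/n₁, giving n₂/n₁ = sin 30.57° = 0.5086.
Then tan θ_B = n₂/n₁ = 0.5086, so θ_B = arctan 0.5086 = 26.96°.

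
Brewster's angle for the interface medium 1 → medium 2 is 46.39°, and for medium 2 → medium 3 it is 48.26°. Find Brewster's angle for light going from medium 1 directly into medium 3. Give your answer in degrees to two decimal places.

θ_B ≈ 49.64°

Each Brewster angle gives a ratio: n₂/n₁ = tan 46.39° = 1.0497, n₃/n₂ = tan 48.26° = 1.1208.
Multiplying, n₃/n₁ = 1.0497 × 1.1208 = 1.1765, and θ_B(1→3) = arctan 1.1765 = 49.64°.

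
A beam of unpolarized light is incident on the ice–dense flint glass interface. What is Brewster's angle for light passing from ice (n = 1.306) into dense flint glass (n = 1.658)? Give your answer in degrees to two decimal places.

θ_B ≈ 51.77°

Brewster's condition: tan θ_B = n₂/n₁ = 1.658/1.306 = 1.2695.
θ_B = arctan(1.2695) = 51.77°.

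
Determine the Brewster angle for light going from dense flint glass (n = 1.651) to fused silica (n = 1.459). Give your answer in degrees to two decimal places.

Here n₂/n₁ = 1.459/1.651 = 0.8837, and Brewster's law gives tan θ_B = n₂/n₁. Taking the arctangent, θ_B = 41.47°.

θ_B ≈ 41.47°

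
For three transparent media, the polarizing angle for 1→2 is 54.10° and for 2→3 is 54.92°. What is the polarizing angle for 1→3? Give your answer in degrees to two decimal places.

θ_B ≈ 63.05°

tan θ_B(1→2) = n₂/n₁ = tan 54.10° = 1.3814.
tan θ_B(2→3) = n₃/n₂ = tan 54.92° = 1.4239.
Multiplying, n₃/n₁ = 1.3814 × 1.4239 = 1.9671, and θ_B(1→3) = arctan 1.9671 = 63.05°.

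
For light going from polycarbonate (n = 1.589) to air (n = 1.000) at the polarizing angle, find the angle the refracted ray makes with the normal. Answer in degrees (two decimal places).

First find Brewster's angle: tan θ_B = 1.000/1.589 = 0.6293, giving θ_B = 32.18°.
At Brewster's angle the reflected and refracted rays are perpendicular, so θ_t = 90° − θ_B = 90° − 32.18° = 57.82°.

θ_t ≈ 57.82°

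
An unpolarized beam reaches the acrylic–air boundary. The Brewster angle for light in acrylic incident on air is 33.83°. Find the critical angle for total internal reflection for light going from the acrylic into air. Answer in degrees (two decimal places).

θ_c ≈ 42.08°

n₂/n₁ = tan 33.83° = 0.6702; the critical angle satisfies sin θ_c = n₂/n₁.
θ_c = arcsin(0.6702) = 42.08°.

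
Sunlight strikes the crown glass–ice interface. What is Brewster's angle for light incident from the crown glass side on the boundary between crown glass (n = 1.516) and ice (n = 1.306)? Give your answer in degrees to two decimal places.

θ_B ≈ 40.74°

tan θ_B = n₂/n₁ = 1.306/1.516 = 0.8615.
θ_B = arctan(0.8615) = 40.74°.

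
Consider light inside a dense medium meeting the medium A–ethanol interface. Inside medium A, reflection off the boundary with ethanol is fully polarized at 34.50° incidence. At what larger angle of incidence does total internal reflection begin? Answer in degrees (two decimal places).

θ_c ≈ 43.42°

From Brewster, n₂/n₁ = tan θ_B = tan 34.50° = 0.6873.
Then sin θ_c = n₂/n₁ = 0.6873, so θ_c = arcsin 0.6873 = 43.42°.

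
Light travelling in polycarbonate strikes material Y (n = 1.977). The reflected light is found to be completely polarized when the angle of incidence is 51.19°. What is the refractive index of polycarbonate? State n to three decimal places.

n ≈ 1.590

At the polarizing angle, tan θ_B = n₂/n₁ with n₁ on the incident side (polycarbonate) and n₂ on the transmitted side (material Y).
n₁ = n₂ / tan θ_B = 1.977 / tan 51.19° = 1.590.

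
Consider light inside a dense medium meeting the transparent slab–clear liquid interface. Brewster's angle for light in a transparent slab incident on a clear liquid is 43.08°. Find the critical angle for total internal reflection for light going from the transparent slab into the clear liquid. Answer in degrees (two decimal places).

θ_c ≈ 69.25°

n₂/n₁ = tan 43.08° = 0.9351; the critical angle satisfies sin θ_c = n₂/n₁.
θ_c = arcsin(0.9351) = 69.25°.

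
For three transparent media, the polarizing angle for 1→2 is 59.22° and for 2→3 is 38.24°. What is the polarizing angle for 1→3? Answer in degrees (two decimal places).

θ_B ≈ 52.92°

n₂/n₁ = tan 59.22° = 1.6788 and n₃/n₂ = tan 38.24° = 0.7881.
n₃/n₁ = 1.3230. Then tan θ_B(1→3) = n₃/n₁, so θ_B(1→3) = arctan(1.3230) = 52.92°.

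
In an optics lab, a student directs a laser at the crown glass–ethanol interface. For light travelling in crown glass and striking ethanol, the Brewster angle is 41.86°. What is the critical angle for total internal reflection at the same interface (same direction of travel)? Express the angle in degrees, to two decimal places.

tan θ_B = n₂/n₁ = tan 41.86° = 0.8960.
Total internal reflection: sin θ_c = n₂/n₁ = 0.8960.
θ_c = arcsin(0.8960) = 63.64°.

θ_c ≈ 63.64°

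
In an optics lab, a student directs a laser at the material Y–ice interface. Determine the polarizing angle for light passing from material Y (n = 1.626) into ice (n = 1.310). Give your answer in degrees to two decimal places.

At Brewster's angle the reflected and refracted rays are perpendicular, which with Snell's law gives tan θ_B = n₂/n₁.
tan θ_B = n₂/n₁ = 1.310/1.626 = 0.8057. Taking the arctangent, θ_B = 38.86°.

θ_B ≈ 38.86°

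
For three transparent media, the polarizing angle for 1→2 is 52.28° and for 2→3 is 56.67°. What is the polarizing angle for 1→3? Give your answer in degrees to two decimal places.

θ_B ≈ 63.04°

Each Brewster angle gives a ratio: n₂/n₁ = tan 52.28° = 1.2929, n₃/n₂ = tan 56.67° = 1.5206.
So n₃/n₁ = (n₂/n₁)(n₃/n₂) = 1.2929 × 1.5206 = 1.9660.
θ_B(1→3) = arctan(1.9660) = 63.04°.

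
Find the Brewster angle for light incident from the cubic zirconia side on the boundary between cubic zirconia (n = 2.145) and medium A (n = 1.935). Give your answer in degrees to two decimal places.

θ_B ≈ 42.05°

The reflected p-component vanishes when tan θ_B = n₂/n₁.
Here n₂/n₁ = 1.935/2.145 = 0.9021, and Brewster's law gives tan θ_B = n₂/n₁.
So θ_B = arctan 0.9021 = 42.05°.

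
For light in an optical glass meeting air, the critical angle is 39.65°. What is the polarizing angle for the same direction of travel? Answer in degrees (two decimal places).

sin θ_c = n₂/n₁, so n₂/n₁ = sin 39.65° = 0.6381.
Brewster: tan θ_B = n₂/n₁ = 0.6381.
θ_B = arctan(0.6381) = 32.54°.

θ_B ≈ 32.54°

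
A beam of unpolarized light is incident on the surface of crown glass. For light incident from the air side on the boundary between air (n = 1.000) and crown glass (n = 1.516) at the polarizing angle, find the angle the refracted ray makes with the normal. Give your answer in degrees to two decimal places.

First find Brewster's angle: tan θ_B = 1.516/1.000 = 1.5160, giving θ_B = 56.59°.
At Brewster's angle the reflected and refracted rays are perpendicular, so θ_t = 90° − θ_B = 90° − 56.59° = 33.41°.

θ_t ≈ 33.41°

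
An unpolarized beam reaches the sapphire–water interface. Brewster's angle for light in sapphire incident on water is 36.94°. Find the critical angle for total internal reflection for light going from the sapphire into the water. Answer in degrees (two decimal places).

θ_c ≈ 48.76°

From Brewster, n₂/n₁ = tan θ_B = tan 36.94° = 0.7519.
Then sin θ_c = n₂/n₁ = 0.7519, so θ_c = arcsin 0.7519 = 48.76°.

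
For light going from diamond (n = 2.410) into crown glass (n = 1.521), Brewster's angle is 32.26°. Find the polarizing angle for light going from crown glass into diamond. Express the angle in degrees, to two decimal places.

θ_B' ≈ 57.74°

tan θ_B' = n₁/n₂ = 1/tan θ_B, so θ_B' = 90° − θ_B.
θ_B' = 90° − 32.26° = 57.74°.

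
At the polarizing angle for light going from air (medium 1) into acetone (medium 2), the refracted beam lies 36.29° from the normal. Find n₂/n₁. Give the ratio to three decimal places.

n₂/n₁ ≈ 1.362

At Brewster incidence θ_B = 90° − θ_t = 90° − 36.29° = 53.71°.
tan θ_B = n₂/n₁, so n₂/n₁ = tan 53.71° = 1.362.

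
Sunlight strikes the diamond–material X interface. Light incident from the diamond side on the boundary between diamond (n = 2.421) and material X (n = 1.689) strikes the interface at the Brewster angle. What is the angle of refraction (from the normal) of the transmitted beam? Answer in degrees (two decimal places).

θ_t ≈ 55.10°

tan θ_B = n₂/n₁ = 1.689/2.421 = 0.6976, so θ_B = 34.90°.
At Brewster's angle the reflected and refracted rays are perpendicular, so θ_t = 90° − θ_B = 90° − 34.90° = 55.10°.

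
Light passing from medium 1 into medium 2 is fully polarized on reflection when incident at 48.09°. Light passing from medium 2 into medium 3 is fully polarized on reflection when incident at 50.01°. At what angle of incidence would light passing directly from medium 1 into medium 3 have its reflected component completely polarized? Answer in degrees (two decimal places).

tan θ_B(1→2) = n₂/n₁ = tan 48.09° = 1.1141.
tan θ_B(2→3) = n₃/n₂ = tan 50.01° = 1.1922.
So n₃/n₁ = (n₂/n₁)(n₃/n₂) = 1.1141 × 1.1922 = 1.3282.
θ_B(1→3) = arctan(1.3282) = 53.02°.

θ_B ≈ 53.02°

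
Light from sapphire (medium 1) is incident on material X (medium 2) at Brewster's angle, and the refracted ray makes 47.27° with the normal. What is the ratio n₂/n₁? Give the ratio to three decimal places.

n₂/n₁ ≈ 0.924

At Brewster incidence θ_B = 90° − θ_t = 90° − 47.27° = 42.73°.
Then n₂/n₁ = tan θ_B = tan 42.73° = 0.924.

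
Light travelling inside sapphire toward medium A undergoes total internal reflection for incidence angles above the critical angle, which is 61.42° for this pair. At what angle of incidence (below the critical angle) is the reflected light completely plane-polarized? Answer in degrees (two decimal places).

θ_B ≈ 41.29°

n₂/n₁ = sin θ_c = sin 61.42° = 0.8782.
tan θ_B equals the same ratio, so θ_B = arctan(0.8782) = 41.29°.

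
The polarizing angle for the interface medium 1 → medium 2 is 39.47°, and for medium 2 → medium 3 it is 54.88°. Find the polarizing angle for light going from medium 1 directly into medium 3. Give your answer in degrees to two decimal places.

Each Brewster angle gives a ratio: n₂/n₁ = tan 39.47° = 0.8235, n₃/n₂ = tan 54.88° = 1.4218.
So n₃/n₁ = (n₂/n₁)(n₃/n₂) = 0.8235 × 1.4218 = 1.1708.
θ_B(1→3) = arctan(1.1708) = 49.50°.

θ_B ≈ 49.50°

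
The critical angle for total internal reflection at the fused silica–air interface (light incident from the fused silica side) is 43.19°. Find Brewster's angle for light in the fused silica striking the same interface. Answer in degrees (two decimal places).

θ_B ≈ 34.39°

sin θ_c = n₂/n₁, so n₂/n₁ = sin 43.19° = 0.6844.
Brewster: tan θ_B = n₂/n₁ = 0.6844.
θ_B = arctan(0.6844) = 34.39°.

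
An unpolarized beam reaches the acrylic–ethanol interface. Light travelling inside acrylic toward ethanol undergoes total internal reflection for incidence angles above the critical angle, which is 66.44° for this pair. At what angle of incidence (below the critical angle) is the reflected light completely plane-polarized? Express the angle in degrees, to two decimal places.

n₂/n₁ = sin θ_c = sin 66.44° = 0.9166.
tan θ_B equals the same ratio, so θ_B = arctan(0.9166) = 42.51°.

θ_B ≈ 42.51°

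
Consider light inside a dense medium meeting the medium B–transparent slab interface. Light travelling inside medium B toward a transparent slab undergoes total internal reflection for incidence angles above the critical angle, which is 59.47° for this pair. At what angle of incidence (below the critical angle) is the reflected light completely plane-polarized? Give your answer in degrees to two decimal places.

n₂/n₁ = sin θ_c = sin 59.47° = 0.8614.
tan θ_B equals the same ratio, so θ_B = arctan(0.8614) = 40.74°.

θ_B ≈ 40.74°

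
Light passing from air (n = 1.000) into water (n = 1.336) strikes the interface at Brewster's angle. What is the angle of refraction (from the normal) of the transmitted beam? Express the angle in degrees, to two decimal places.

θ_t ≈ 36.81°

First find Brewster's angle: tan θ_B = 1.336/1.000 = 1.3360, giving θ_B = 53.19°.
Since θ_B + θ_t = 90° at Brewster incidence, θ_t = 90° − 53.19° = 36.81°.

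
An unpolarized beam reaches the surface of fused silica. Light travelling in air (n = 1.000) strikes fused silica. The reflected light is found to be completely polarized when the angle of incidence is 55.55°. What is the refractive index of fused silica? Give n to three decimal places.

n ≈ 1.458

Full polarization of the reflected beam means tan θ_B = n₂/n₁, where n₁ is the incident medium (air).
n₂ = n₁ tan θ_B = 1.000 × tan 55.55° = 1.458.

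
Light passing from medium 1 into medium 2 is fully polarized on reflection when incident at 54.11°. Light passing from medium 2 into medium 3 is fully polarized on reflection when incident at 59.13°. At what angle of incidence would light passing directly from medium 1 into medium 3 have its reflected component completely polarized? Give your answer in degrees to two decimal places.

θ_B ≈ 66.61°

Each Brewster angle gives a ratio: n₂/n₁ = tan 54.11° = 1.3820, n₃/n₂ = tan 59.13° = 1.6729.
n₃/n₁ = 2.3118. Then tan θ_B(1→3) = n₃/n₁, so θ_B(1→3) = arctan(2.3118) = 66.61°.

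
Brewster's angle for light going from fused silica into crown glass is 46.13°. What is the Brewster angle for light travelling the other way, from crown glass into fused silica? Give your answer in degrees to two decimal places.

Reversing the direction swaps n₁ and n₂, so tan θ_B' = 1/tan θ_B and θ_B' = 90° − θ_B.
Hence θ_B' = 90° − 46.13° = 43.87°.

θ_B' ≈ 43.87°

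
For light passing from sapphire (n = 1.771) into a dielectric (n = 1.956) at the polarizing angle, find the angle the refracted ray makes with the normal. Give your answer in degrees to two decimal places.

tan θ_B = n₂/n₁ = 1.956/1.771 = 1.1045, so θ_B = 47.84°.
Since θ_B + θ_t = 90° at Brewster incidence, θ_t = 90° − 47.84° = 42.16°.

θ_t ≈ 42.16°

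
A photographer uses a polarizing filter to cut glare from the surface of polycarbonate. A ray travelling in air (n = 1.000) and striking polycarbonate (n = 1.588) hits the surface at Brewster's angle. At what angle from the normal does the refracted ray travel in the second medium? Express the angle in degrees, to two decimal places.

θ_t ≈ 32.20°

tan θ_B = n₂/n₁ = 1.588/1.000 = 1.5880, so θ_B = 57.80°.
At Brewster's angle the reflected and refracted rays are perpendicular, so θ_t = 90° − θ_B = 90° − 57.80° = 32.20°.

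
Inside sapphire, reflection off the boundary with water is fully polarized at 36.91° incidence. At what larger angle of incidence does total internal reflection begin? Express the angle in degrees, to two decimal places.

n₂/n₁ = tan 36.91° = 0.7511; the critical angle satisfies sin θ_c = n₂/n₁.
θ_c = arcsin(0.7511) = 48.69°.

θ_c ≈ 48.69°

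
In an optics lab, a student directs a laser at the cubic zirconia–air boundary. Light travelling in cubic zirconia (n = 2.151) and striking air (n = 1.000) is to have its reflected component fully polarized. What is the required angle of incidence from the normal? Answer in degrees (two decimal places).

Here n₂/n₁ = 1.000/2.151 = 0.4649, and Brewster's law gives tan θ_B = n₂/n₁.
So θ_B = arctan 0.4649 = 24.93°.

θ_B ≈ 24.93°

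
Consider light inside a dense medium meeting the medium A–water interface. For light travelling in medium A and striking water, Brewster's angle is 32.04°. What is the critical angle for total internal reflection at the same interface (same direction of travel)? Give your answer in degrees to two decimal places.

n₂/n₁ = tan 32.04° = 0.6258; the critical angle satisfies sin θ_c = n₂/n₁.
θ_c = arcsin(0.6258) = 38.74°.

θ_c ≈ 38.74°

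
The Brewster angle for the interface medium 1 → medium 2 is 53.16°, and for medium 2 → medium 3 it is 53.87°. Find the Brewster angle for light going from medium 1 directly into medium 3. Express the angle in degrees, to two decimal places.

θ_B ≈ 61.33°

tan θ_B(1→2) = n₂/n₁ = tan 53.16° = 1.3348.
tan θ_B(2→3) = n₃/n₂ = tan 53.87° = 1.3698.
So n₃/n₁ = (n₂/n₁)(n₃/n₂) = 1.3348 × 1.3698 = 1.8284.
θ_B(1→3) = arctan(1.8284) = 61.33°.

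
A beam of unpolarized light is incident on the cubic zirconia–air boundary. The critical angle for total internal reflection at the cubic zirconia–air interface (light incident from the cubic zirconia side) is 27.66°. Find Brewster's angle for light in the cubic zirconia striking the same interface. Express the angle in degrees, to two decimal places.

θ_B ≈ 24.90°

sin θ_c = n₂/n₁, so n₂/n₁ = sin 27.66° = 0.4642.
Brewster: tan θ_B = n₂/n₁ = 0.4642.
θ_B = arctan(0.4642) = 24.90°.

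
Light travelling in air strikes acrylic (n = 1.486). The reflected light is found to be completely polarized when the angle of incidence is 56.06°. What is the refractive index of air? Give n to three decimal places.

n ≈ 1.000

Brewster's law: tan θ_B = n₂/n₁ (light incident in air, refracted into acrylic).
n₁ = n₂ / tan θ_B = 1.486 / tan 56.06° = 1.000.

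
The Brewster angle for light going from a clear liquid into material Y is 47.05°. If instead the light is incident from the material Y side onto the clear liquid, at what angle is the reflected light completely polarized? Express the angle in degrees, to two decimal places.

θ_B' ≈ 42.95°

Reversing the direction swaps n₁ and n₂, so tan θ_B' = 1/tan θ_B and θ_B' = 90° − θ_B.
Hence θ_B' = 90° − 47.05° = 42.95°.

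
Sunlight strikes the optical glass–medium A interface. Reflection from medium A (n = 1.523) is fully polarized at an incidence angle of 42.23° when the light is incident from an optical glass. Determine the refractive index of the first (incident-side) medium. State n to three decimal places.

n ≈ 1.678

At the polarizing angle, tan θ_B = n₂/n₁ with n₁ on the incident side (an optical glass) and n₂ on the transmitted side (medium A).
n₁ = n₂ / tan θ_B = 1.523 / tan 42.23° = 1.678.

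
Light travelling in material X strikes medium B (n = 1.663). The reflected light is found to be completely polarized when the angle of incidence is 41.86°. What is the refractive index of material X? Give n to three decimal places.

Full polarization of the reflected beam means tan θ_B = n₂/n₁, where n₁ is the incident medium (material X).
n₁ = n₂ / tan θ_B = 1.663 / tan 41.86° = 1.856.

n ≈ 1.856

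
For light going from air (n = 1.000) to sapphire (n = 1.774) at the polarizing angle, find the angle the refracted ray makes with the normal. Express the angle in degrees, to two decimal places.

θ_t ≈ 29.41°

tan θ_B = n₂/n₁ = 1.774/1.000 = 1.7740, so θ_B = 60.59°.
Since θ_B + θ_t = 90° at Brewster incidence, θ_t = 90° − 60.59° = 29.41°.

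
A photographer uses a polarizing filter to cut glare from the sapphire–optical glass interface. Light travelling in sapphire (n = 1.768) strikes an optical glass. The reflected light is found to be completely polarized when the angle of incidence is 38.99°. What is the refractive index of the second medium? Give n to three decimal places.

Brewster's law: tan θ_B = n₂/n₁ (light incident in sapphire, refracted into an optical glass).
n₂ = n₁ tan θ_B = 1.768 × tan 38.99° = 1.431.

n ≈ 1.431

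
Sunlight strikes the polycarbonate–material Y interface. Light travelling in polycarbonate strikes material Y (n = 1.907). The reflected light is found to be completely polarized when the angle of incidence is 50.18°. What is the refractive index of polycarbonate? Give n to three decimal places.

Brewster's law: tan θ_B = n₂/n₁ (light incident in polycarbonate, refracted into material Y).
n₁ = n₂ / tan θ_B = 1.907 / tan 50.18° = 1.590.

n ≈ 1.590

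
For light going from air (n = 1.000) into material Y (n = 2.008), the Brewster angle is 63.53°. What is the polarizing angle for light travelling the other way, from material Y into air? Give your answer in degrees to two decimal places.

Reversing the direction swaps n₁ and n₂, so tan θ_B' = 1/tan θ_B and θ_B' = 90° − θ_B.
Hence θ_B' = 90° − 63.53° = 26.47°.

θ_B' ≈ 26.47°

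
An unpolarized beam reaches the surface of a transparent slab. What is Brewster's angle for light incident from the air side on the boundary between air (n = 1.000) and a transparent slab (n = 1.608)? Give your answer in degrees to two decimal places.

θ_B ≈ 58.12°

At Brewster's angle the reflected and refracted rays are perpendicular, which with Snell's law gives tan θ_B = n₂/n₁.
Brewster's condition: tan θ_B = n₂/n₁ = 1.608/1.000 = 1.6080.
θ_B = arctan(1.6080) = 58.12°.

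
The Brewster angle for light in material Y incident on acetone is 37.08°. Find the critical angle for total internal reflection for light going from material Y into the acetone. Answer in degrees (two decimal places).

n₂/n₁ = tan 37.08° = 0.7557; the critical angle satisfies sin θ_c = n₂/n₁.
θ_c = arcsin(0.7557) = 49.09°.

θ_c ≈ 49.09°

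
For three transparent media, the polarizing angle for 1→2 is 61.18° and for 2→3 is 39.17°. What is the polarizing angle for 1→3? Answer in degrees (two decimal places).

tan θ_B(1→2) = n₂/n₁ = tan 61.18° = 1.8175.
tan θ_B(2→3) = n₃/n₂ = tan 39.17° = 0.8147.
n₃/n₁ = 1.4807. Then tan θ_B(1→3) = n₃/n₁, so θ_B(1→3) = arctan(1.4807) = 55.97°.

θ_B ≈ 55.97°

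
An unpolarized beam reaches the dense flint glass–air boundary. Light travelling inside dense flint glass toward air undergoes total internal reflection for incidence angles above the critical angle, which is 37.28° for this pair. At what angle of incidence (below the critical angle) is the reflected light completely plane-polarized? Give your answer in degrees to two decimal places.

θ_B ≈ 31.20°

n₂/n₁ = sin θ_c = sin 37.28° = 0.6057.
tan θ_B equals the same ratio, so θ_B = arctan(0.6057) = 31.20°.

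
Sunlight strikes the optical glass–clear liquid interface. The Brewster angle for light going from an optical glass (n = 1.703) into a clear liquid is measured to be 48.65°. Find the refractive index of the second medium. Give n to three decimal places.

n ≈ 1.935

Full polarization of the reflected beam means tan θ_B = n₂/n₁, where n₁ is the incident medium (an optical glass).
n₂ = n₁ tan θ_B = 1.703 × tan 48.65° = 1.935.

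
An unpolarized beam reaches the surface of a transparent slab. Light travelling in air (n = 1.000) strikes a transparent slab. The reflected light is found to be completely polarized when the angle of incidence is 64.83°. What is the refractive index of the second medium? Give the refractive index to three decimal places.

n ≈ 2.128

At the polarizing angle, tan θ_B = n₂/n₁ with n₁ on the incident side (air) and n₂ on the transmitted side (a transparent slab).
n₂ = n₁ tan θ_B = 1.000 × tan 64.83° = 2.128.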